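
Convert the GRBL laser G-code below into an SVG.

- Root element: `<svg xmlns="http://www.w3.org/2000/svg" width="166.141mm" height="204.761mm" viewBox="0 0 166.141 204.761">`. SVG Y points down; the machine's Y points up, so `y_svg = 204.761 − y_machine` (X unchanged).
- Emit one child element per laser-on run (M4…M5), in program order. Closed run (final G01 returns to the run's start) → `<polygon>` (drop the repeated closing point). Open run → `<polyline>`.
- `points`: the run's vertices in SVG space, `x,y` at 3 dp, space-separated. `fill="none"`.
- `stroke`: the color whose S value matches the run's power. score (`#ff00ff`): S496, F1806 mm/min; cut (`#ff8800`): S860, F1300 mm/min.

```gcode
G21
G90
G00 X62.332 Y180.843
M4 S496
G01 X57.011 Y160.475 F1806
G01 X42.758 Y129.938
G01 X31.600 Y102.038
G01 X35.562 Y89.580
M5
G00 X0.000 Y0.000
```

<svg xmlns="http://www.w3.org/2000/svg" width="166.141mm" height="204.761mm" viewBox="0 0 166.141 204.761">
  <polyline points="62.332,23.918 57.011,44.286 42.758,74.823 31.600,102.723 35.562,115.181" fill="none" stroke="#ff00ff"/>
</svg>

y_svg = 204.761 − y_m. Every run uses S496, so all elements get stroke `#ff00ff` (score).

[1] open run; points: 62.332,23.918 57.011,44.286 42.758,74.823 31.600,102.723 35.562,115.181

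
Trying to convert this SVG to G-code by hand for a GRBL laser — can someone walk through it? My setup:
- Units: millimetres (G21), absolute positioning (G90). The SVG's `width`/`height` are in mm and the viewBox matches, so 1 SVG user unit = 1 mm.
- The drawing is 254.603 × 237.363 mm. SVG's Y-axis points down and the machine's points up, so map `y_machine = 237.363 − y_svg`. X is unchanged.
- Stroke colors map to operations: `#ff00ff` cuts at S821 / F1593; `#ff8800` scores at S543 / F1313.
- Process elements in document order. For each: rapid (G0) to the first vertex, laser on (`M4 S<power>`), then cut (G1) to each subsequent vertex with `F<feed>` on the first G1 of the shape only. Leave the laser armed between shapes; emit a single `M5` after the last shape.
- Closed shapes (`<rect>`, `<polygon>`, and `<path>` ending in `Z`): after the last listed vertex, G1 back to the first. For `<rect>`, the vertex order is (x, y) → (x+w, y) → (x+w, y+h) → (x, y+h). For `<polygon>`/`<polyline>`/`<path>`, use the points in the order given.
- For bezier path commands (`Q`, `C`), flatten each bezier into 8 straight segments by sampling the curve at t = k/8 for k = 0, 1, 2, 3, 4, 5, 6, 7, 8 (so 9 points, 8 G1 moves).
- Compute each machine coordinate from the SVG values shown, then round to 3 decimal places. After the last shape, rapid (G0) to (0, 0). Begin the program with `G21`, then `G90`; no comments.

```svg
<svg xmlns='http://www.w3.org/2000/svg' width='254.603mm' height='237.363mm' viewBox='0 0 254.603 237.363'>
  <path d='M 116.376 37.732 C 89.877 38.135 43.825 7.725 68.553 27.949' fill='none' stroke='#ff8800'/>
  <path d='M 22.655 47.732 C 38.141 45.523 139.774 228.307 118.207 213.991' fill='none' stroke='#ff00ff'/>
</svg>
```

G21
G90
G0 X116.376 Y199.631
M4 S543
G1 X105.699 Y200.765 F1313
G1 X94.247 Y203.834
G1 X83.079 Y207.882
G1 X73.254 Y211.955
G1 X65.831 Y215.100
G1 X61.867 Y216.361
G1 X62.421 Y214.784
G1 X68.553 Y209.414
G0 X22.655 Y189.631
M4 S821
G1 X32.092 Y182.534 F1593
G1 X47.151 Y162.572
G1 X65.380 Y134.222
G1 X84.326 Y101.961
G1 X101.535 Y70.269
G1 X114.553 Y43.621
G1 X120.929 Y26.496
G1 X118.207 Y23.372
M5
G0 X0.000 Y0.000

viewBox `0 0 254.603 237.363` with mm width/height → 1 unit = 1 mm. Flip: y_m = 237.363 − y_svg.

**Shape 1** — `<path>` cubic bezier, stroke `#ff8800` → score (S543, F1313). Control points (SVG): P0=(116.376,37.732), P1=(89.877,38.135), P2=(43.825,7.725), P3=(68.553,27.949); sampled at t=k/8. Machine vertices: (116.376,199.631) → (105.699,200.765) → (94.247,203.834) → (83.079,207.882) → (73.254,211.955) → (65.831,215.100) → (61.867,216.361) → (62.421,214.784) → (68.553,209.414). Open path.

**Shape 2** — `<path>` cubic bezier, stroke `#ff00ff` → cut (S821, F1593). Control points (SVG): P0=(22.655,47.732), P1=(38.141,45.523), P2=(139.774,228.307), P3=(118.207,213.991); sampled at t=k/8. Machine vertices: (22.655,189.631) → (32.092,182.534) → (47.151,162.572) → (65.380,134.222) → (84.326,101.961) → (101.535,70.269) → (114.553,43.621) → (120.929,26.496) → (118.207,23.372). Open path.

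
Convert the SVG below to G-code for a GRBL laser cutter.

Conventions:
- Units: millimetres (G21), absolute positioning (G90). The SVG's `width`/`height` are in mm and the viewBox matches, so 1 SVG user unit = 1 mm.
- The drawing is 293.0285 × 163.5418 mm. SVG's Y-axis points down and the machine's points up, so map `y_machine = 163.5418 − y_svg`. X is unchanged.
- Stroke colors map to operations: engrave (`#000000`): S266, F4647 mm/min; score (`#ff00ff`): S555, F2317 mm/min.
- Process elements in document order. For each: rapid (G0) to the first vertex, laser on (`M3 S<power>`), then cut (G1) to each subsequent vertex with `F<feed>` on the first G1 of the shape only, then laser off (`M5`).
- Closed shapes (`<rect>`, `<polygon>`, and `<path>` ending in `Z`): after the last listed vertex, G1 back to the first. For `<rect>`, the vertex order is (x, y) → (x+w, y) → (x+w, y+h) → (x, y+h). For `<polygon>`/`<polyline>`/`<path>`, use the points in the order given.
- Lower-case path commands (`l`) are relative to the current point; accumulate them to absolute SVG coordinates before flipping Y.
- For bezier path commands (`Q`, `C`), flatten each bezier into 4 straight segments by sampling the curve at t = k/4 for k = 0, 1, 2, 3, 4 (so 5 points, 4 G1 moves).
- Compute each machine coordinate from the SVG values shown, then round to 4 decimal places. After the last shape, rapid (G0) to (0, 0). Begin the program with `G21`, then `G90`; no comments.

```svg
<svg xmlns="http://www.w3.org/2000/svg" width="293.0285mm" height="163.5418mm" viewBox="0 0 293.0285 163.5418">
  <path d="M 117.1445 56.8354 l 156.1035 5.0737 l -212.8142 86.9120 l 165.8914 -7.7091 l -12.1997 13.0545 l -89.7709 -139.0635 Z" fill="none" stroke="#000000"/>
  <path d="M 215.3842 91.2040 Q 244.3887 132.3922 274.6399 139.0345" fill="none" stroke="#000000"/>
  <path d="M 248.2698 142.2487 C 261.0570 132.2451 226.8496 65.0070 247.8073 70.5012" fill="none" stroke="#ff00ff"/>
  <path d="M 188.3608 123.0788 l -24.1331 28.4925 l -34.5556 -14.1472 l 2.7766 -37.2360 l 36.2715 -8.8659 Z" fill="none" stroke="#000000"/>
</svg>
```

Since the viewBox matches the mm dimensions, user units are millimetres directly. The only transform is the Y-flip y_m = 163.5418 − y_svg.

Shape 1 is a closed polygon drawn with `<path>`. Its stroke #000000 means engrave at S266, F4647. After flipping Y the toolpath is (117.1445,106.7064) → (273.2480,101.6327) → (60.4338,14.7207) → (226.3252,22.4298) → (214.1255,9.3753) → (124.3546,148.4388) → (117.1445,106.7064), returning to the start.

Shape 2 is a quadratic bezier drawn with `<path>`. Its stroke #000000 means engrave at S266, F4647. After flipping Y the toolpath is (215.3842,72.3378) → (229.9644,53.9028) → (244.7004,39.7861) → (259.5922,29.9876) → (274.6399,24.5073).

Shape 3 is a cubic bezier drawn with `<path>`. Its stroke #ff00ff means score at S555, F2317. After flipping Y the toolpath is (248.2698,21.2931) → (250.6450,37.4965) → (244.9746,62.9785) → (240.8362,85.5547) → (247.8073,93.0406).

Shape 4 is a regular polygon drawn with `<path>`. Its stroke #000000 means engrave at S266, F4647. After flipping Y the toolpath is (188.3608,40.4630) → (164.2277,11.9705) → (129.6721,26.1177) → (132.4487,63.3537) → (168.7202,72.2196) → (188.3608,40.4630), returning to the start.

G21
G90
G0 X117.1445 Y106.7064
M3 S266
G1 X273.2480 Y101.6327 F4647
G1 X60.4338 Y14.7207
G1 X226.3252 Y22.4298
G1 X214.1255 Y9.3753
G1 X124.3546 Y148.4388
G1 X117.1445 Y106.7064
M5
G0 X215.3842 Y72.3378
M3 S266
G1 X229.9644 Y53.9028 F4647
G1 X244.7004 Y39.7861
G1 X259.5922 Y29.9876
G1 X274.6399 Y24.5073
M5
G0 X248.2698 Y21.2931
M3 S555
G1 X250.6450 Y37.4965 F2317
G1 X244.9746 Y62.9785
G1 X240.8362 Y85.5547
G1 X247.8073 Y93.0406
M5
G0 X188.3608 Y40.4630
M3 S266
G1 X164.2277 Y11.9705 F4647
G1 X129.6721 Y26.1177
G1 X132.4487 Y63.3537
G1 X168.7202 Y72.2196
G1 X188.3608 Y40.4630
M5
G0 X0.0000 Y0.0000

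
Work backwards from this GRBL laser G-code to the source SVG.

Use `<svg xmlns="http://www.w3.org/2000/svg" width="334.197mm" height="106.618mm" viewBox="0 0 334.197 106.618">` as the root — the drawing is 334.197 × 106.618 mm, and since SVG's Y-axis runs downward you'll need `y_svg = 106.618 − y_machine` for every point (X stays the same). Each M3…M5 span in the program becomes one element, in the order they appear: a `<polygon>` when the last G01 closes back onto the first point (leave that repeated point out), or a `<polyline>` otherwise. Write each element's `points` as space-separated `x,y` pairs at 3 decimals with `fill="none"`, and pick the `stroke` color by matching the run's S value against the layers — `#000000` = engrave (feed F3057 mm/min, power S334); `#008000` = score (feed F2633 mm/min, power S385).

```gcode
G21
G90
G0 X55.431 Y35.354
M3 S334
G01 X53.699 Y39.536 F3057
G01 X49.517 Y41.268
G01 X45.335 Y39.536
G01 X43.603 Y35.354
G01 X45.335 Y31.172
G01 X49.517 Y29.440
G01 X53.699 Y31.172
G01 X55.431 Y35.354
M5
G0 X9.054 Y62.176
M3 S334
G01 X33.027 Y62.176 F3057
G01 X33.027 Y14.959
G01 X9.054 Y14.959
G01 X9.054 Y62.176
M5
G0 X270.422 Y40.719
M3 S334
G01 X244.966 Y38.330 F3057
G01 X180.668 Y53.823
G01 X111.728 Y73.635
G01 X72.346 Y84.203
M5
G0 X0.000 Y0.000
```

<svg xmlns="http://www.w3.org/2000/svg" width="334.197mm" height="106.618mm" viewBox="0 0 334.197 106.618">
  <polygon points="55.431,71.264 53.699,67.082 49.517,65.350 45.335,67.082 43.603,71.264 45.335,75.446 49.517,77.178 53.699,75.446" fill="none" stroke="#000000"/>
  <polygon points="9.054,44.442 33.027,44.442 33.027,91.659 9.054,91.659" fill="none" stroke="#000000"/>
  <polyline points="270.422,65.899 244.966,68.288 180.668,52.795 111.728,32.983 72.346,22.415" fill="none" stroke="#000000"/>
</svg>

y_svg = 106.618 − y_m. Every run uses S334, so all elements get stroke `#000000` (engrave).

[1] closed run; points: 55.431,71.264 53.699,67.082 49.517,65.350 45.335,67.082 43.603,71.264 45.335,75.446 49.517,77.178 53.699,75.446

[2] closed run; points: 9.054,44.442 33.027,44.442 33.027,91.659 9.054,91.659

[3] open run; points: 270.422,65.899 244.966,68.288 180.668,52.795 111.728,32.983 72.346,22.415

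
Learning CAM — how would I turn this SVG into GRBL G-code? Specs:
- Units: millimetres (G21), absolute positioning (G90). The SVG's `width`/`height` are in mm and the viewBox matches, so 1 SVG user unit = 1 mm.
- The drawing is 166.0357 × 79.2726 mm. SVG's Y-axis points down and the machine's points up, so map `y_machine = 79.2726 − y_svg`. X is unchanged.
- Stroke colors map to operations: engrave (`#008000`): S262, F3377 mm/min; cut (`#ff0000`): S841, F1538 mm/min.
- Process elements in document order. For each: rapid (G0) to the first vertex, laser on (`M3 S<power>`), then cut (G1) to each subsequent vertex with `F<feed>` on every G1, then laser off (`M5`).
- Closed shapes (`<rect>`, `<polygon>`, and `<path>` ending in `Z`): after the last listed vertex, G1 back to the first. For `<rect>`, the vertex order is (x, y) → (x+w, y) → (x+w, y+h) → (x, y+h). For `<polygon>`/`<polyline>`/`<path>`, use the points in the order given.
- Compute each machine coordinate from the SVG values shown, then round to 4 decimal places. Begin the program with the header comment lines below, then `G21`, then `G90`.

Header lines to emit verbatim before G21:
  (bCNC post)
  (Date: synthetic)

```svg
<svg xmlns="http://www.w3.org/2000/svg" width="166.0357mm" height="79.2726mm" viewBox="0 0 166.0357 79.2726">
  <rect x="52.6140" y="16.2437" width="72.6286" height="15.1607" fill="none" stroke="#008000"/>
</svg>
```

1 u = 1 mm; y_m = 79.2726 − y.

[1] `<rect>` rectangle, #008000→engrave S262 F3377: (52.6140,63.0289) → (125.2426,63.0289) → (125.2426,47.8682) → (52.6140,47.8682) → (52.6140,63.0289) (closed)

(bCNC post)
(Date: synthetic)
G21
G90
G0 X52.6140 Y63.0289
M3 S262
G1 X125.2426 Y63.0289 F3377
G1 X125.2426 Y47.8682 F3377
G1 X52.6140 Y47.8682 F3377
G1 X52.6140 Y63.0289 F3377
M5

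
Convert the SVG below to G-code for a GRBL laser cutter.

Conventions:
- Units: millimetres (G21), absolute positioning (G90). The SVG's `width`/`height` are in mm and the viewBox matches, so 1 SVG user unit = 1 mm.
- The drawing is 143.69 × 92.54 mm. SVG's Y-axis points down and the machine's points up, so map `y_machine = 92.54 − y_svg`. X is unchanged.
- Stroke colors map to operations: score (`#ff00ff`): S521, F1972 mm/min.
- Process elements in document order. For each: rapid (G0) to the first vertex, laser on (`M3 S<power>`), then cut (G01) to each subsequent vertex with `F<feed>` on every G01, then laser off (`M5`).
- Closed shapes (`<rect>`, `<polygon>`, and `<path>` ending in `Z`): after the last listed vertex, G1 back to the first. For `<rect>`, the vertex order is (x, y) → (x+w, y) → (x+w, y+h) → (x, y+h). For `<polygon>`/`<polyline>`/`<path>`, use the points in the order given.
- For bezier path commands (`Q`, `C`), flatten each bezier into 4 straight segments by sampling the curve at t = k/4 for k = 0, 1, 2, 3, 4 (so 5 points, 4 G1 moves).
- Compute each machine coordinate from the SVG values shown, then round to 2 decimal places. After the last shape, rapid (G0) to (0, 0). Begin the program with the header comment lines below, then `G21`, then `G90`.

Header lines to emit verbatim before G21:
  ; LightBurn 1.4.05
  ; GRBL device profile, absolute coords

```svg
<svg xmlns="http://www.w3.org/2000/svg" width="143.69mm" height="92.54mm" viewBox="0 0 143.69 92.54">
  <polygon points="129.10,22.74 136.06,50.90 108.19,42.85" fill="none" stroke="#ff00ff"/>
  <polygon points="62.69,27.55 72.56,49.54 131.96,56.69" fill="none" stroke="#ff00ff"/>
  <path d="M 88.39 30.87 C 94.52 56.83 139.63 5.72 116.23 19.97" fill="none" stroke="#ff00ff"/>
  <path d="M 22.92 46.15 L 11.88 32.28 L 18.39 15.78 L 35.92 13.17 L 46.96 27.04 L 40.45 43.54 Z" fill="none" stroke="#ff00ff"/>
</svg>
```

; LightBurn 1.4.05
; GRBL device profile, absolute coords
G21
G90
G0 X129.10 Y69.80
M3 S521
G01 X136.06 Y41.64 F1972
G01 X108.19 Y49.69 F1972
G01 X129.10 Y69.80 F1972
M5
G0 X62.69 Y64.99
M3 S521
G01 X72.56 Y43.00 F1972
G01 X131.96 Y35.85 F1972
G01 X62.69 Y64.99 F1972
M5
G0 X88.39 Y61.67
M3 S521
G01 X98.62 Y54.43 F1972
G01 X113.38 Y62.73 F1972
G01 X122.61 Y73.23 F1972
G01 X116.23 Y72.57 F1972
M5
G0 X22.92 Y46.39
M3 S521
G01 X11.88 Y60.26 F1972
G01 X18.39 Y76.76 F1972
G01 X35.92 Y79.37 F1972
G01 X46.96 Y65.50 F1972
G01 X40.45 Y49.00 F1972
G01 X22.92 Y46.39 F1972
M5
G0 X0.00 Y0.00

Since the viewBox matches the mm dimensions, user units are millimetres directly. The only transform is the Y-flip y_m = 92.54 − y_svg.

Shape 1 is a regular polygon drawn with `<polygon>`. Its stroke #ff00ff means score at S521, F1972. After flipping Y the toolpath is (129.10,69.80) → (136.06,41.64) → (108.19,49.69) → (129.10,69.80), returning to the start.

Shape 2 is a closed polygon drawn with `<polygon>`. Its stroke #ff00ff means score at S521, F1972. After flipping Y the toolpath is (62.69,64.99) → (72.56,43.00) → (131.96,35.85) → (62.69,64.99), returning to the start.

Shape 3 is a cubic bezier drawn with `<path>`. Its stroke #ff00ff means score at S521, F1972. After flipping Y the toolpath is (88.39,61.67) → (98.62,54.43) → (113.38,62.73) → (122.61,73.23) → (116.23,72.57).

Shape 4 is a regular polygon drawn with `<path>`. Its stroke #ff00ff means score at S521, F1972. After flipping Y the toolpath is (22.92,46.39) → (11.88,60.26) → (18.39,76.76) → (35.92,79.37) → (46.96,65.50) → (40.45,49.00) → (22.92,46.39), returning to the start.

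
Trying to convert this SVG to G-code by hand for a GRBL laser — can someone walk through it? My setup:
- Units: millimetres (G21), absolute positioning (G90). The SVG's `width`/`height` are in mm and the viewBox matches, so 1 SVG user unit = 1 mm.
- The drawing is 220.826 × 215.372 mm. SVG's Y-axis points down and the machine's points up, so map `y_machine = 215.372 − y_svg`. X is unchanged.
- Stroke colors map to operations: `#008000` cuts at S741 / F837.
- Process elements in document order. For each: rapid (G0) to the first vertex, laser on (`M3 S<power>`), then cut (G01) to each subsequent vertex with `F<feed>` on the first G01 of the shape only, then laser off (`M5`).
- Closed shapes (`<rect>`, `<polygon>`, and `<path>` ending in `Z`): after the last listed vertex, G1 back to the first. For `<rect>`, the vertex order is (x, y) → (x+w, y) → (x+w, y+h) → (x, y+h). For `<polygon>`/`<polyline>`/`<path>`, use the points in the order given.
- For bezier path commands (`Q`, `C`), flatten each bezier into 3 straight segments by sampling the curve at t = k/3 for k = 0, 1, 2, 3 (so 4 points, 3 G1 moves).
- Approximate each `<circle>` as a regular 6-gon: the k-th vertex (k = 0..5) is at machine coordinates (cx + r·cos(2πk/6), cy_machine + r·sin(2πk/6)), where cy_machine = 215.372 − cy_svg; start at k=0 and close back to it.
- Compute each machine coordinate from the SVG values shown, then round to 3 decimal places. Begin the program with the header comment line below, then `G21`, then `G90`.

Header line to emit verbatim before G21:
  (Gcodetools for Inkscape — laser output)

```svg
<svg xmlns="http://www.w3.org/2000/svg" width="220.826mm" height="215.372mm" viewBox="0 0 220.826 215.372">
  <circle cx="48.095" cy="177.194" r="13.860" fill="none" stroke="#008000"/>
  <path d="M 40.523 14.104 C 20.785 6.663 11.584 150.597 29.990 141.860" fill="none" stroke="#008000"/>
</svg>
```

1 u = 1 mm; y_m = 215.372 − y.

[1] `<circle>` circle, #008000→cut S741 F837: (61.955,38.178) → (55.025,50.181) → (41.165,50.181) → (34.235,38.178) → (41.165,26.175) → (55.025,26.175) → (61.955,38.178) (closed)

[2] `<path>` cubic bezier, #008000→cut S741 F837: (40.523,201.268) → (24.930,169.512) → (20.154,104.404) → (29.990,73.512)

(Gcodetools for Inkscape — laser output)
G21
G90
G0 X61.955 Y38.178
M3 S741
G01 X55.025 Y50.181 F837
G01 X41.165 Y50.181
G01 X34.235 Y38.178
G01 X41.165 Y26.175
G01 X55.025 Y26.175
G01 X61.955 Y38.178
M5
G0 X40.523 Y201.268
M3 S741
G01 X24.930 Y169.512 F837
G01 X20.154 Y104.404
G01 X29.990 Y73.512
M5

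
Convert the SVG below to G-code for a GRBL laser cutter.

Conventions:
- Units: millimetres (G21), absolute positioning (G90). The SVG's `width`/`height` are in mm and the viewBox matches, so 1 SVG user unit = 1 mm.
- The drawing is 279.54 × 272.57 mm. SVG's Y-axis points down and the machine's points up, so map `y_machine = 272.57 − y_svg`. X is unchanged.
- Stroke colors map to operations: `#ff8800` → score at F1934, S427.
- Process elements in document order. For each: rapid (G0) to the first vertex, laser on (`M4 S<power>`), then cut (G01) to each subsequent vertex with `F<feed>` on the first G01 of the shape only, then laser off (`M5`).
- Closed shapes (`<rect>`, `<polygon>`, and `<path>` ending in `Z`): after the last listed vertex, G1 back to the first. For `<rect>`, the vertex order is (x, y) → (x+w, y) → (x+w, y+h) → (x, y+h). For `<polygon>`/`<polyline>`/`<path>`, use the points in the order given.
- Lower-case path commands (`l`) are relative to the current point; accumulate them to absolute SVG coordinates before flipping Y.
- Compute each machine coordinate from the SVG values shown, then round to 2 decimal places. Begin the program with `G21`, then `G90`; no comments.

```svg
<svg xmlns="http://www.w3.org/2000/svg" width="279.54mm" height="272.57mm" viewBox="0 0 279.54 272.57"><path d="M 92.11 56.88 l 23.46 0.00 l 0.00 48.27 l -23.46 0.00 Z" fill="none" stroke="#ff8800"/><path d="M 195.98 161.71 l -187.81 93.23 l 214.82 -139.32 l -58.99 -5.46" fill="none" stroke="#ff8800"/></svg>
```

1 u = 1 mm; y_m = 272.57 − y.

[1] `<path>` rectangle, #ff8800→score S427 F1934: (92.11,215.69) → (115.57,215.69) → (115.57,167.42) → (92.11,167.42) → (92.11,215.69) (closed)

[2] `<path>` open polyline, #ff8800→score S427 F1934: (195.98,110.86) → (8.17,17.63) → (222.99,156.95) → (164.00,162.41)

G21
G90
G0 X92.11 Y215.69
M4 S427
G01 X115.57 Y215.69 F1934
G01 X115.57 Y167.42
G01 X92.11 Y167.42
G01 X92.11 Y215.69
M5
G0 X195.98 Y110.86
M4 S427
G01 X8.17 Y17.63 F1934
G01 X222.99 Y156.95
G01 X164.00 Y162.41
M5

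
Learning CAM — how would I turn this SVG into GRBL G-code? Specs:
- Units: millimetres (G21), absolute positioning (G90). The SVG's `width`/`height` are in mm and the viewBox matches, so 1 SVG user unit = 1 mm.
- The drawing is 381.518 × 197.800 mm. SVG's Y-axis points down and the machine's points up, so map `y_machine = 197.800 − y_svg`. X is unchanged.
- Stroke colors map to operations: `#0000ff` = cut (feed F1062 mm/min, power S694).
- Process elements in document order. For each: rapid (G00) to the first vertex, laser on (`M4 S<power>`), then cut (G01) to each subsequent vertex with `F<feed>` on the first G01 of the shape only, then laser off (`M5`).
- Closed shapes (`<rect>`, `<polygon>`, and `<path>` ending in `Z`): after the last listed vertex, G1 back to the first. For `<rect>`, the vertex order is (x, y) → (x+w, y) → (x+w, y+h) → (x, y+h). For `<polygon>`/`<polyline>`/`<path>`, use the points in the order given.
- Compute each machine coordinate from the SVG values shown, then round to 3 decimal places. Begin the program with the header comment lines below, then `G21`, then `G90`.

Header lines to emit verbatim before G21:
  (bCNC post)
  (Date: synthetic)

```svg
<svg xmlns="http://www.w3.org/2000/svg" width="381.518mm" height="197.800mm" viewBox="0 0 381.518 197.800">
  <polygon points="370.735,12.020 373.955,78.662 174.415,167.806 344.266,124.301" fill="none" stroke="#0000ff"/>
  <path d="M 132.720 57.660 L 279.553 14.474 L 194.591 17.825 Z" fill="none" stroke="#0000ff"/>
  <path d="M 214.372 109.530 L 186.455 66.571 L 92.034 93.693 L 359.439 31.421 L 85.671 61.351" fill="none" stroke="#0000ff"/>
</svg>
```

(bCNC post)
(Date: synthetic)
G21
G90
G00 X370.735 Y185.780
M4 S694
G01 X373.955 Y119.138 F1062
G01 X174.415 Y29.994
G01 X344.266 Y73.499
G01 X370.735 Y185.780
M5
G00 X132.720 Y140.140
M4 S694
G01 X279.553 Y183.326 F1062
G01 X194.591 Y179.975
G01 X132.720 Y140.140
M5
G00 X214.372 Y88.270
M4 S694
G01 X186.455 Y131.229 F1062
G01 X92.034 Y104.107
G01 X359.439 Y166.379
G01 X85.671 Y136.449
M5

1 u = 1 mm; y_m = 197.800 − y.

[1] `<polygon>` closed polygon, #0000ff→cut S694 F1062: (370.735,185.780) → (373.955,119.138) → (174.415,29.994) → (344.266,73.499) → (370.735,185.780) (closed)

[2] `<path>` closed polygon, #0000ff→cut S694 F1062: (132.720,140.140) → (279.553,183.326) → (194.591,179.975) → (132.720,140.140) (closed)

[3] `<path>` open polyline, #0000ff→cut S694 F1062: (214.372,88.270) → (186.455,131.229) → (92.034,104.107) → (359.439,166.379) → (85.671,136.449)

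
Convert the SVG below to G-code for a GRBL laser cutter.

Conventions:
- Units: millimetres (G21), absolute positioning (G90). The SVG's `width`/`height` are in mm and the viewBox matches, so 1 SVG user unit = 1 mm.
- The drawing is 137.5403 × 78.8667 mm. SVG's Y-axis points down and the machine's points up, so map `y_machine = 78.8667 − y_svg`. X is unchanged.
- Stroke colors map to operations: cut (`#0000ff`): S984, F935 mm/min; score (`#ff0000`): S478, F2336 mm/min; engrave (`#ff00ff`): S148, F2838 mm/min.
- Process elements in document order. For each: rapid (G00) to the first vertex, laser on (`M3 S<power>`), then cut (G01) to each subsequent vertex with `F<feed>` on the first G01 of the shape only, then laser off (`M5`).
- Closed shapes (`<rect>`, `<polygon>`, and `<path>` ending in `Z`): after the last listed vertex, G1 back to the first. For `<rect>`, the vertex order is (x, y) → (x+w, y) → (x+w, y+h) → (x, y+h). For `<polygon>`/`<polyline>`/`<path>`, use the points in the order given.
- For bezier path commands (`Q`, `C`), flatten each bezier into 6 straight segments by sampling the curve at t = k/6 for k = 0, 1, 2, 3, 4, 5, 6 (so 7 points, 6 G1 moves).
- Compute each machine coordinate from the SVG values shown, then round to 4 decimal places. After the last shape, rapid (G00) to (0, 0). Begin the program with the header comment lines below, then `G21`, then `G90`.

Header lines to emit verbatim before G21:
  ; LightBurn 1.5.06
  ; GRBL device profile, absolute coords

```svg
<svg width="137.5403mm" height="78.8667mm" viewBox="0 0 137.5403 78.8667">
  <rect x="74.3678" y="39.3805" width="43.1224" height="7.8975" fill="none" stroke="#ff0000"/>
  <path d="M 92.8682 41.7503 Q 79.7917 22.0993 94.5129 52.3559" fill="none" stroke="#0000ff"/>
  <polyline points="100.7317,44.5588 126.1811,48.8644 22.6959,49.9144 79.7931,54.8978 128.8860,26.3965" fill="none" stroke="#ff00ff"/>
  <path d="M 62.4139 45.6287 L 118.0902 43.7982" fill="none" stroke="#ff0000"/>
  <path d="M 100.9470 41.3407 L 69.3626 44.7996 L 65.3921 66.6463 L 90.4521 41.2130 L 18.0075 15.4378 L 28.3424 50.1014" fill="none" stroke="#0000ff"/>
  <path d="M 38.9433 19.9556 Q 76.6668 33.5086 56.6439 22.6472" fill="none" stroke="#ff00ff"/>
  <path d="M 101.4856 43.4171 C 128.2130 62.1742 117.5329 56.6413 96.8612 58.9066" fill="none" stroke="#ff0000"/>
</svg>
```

Since the viewBox matches the mm dimensions, user units are millimetres directly. The only transform is the Y-flip y_m = 78.8667 − y_svg.

Shape 1 is a rectangle drawn with `<rect>`. Its stroke #ff0000 means score at S478, F2336. After flipping Y the toolpath is (74.3678,39.4862) → (117.4902,39.4862) → (117.4902,31.5887) → (74.3678,31.5887) → (74.3678,39.4862), returning to the start.

Shape 2 is a quadratic bezier drawn with `<path>`. Its stroke #0000ff means cut at S984, F935. After flipping Y the toolpath is (92.8682,37.1164) → (89.2815,42.2804) → (87.2392,44.6718) → (86.7411,44.2905) → (87.7874,41.1366) → (90.3780,35.2100) → (94.5129,26.5108).

Shape 3 is a open polyline drawn with `<polyline>`. Its stroke #ff00ff means engrave at S148, F2838. After flipping Y the toolpath is (100.7317,34.3079) → (126.1811,30.0023) → (22.6959,28.9523) → (79.7931,23.9689) → (128.8860,52.4702).

Shape 4 is a line segment drawn with `<path>`. Its stroke #ff0000 means score at S478, F2336. After flipping Y the toolpath is (62.4139,33.2380) → (118.0902,35.0685).

Shape 5 is a open polyline drawn with `<path>`. Its stroke #0000ff means cut at S984, F935. After flipping Y the toolpath is (100.9470,37.5260) → (69.3626,34.0671) → (65.3921,12.2204) → (90.4521,37.6537) → (18.0075,63.4289) → (28.3424,28.7653).

Shape 6 is a quadratic bezier drawn with `<path>`. Its stroke #ff00ff means engrave at S148, F2838. After flipping Y the toolpath is (38.9433,58.9111) → (49.9137,55.0716) → (57.6760,52.5885) → (62.2302,51.4617) → (63.5762,51.6913) → (61.7141,53.2772) → (56.6439,56.2195).

Shape 7 is a cubic bezier drawn with `<path>`. Its stroke #ff0000 means score at S478, F2336. After flipping Y the toolpath is (101.4856,35.4496) → (111.8589,27.9467) → (116.7592,23.6007) → (116.9481,21.5204) → (113.1870,20.8145) → (106.2375,20.5915) → (96.8612,19.9601).

; LightBurn 1.5.06
; GRBL device profile, absolute coords
G21
G90
G00 X74.3678 Y39.4862
M3 S478
G01 X117.4902 Y39.4862 F2336
G01 X117.4902 Y31.5887
G01 X74.3678 Y31.5887
G01 X74.3678 Y39.4862
M5
G00 X92.8682 Y37.1164
M3 S984
G01 X89.2815 Y42.2804 F935
G01 X87.2392 Y44.6718
G01 X86.7411 Y44.2905
G01 X87.7874 Y41.1366
G01 X90.3780 Y35.2100
G01 X94.5129 Y26.5108
M5
G00 X100.7317 Y34.3079
M3 S148
G01 X126.1811 Y30.0023 F2838
G01 X22.6959 Y28.9523
G01 X79.7931 Y23.9689
G01 X128.8860 Y52.4702
M5
G00 X62.4139 Y33.2380
M3 S478
G01 X118.0902 Y35.0685 F2336
M5
G00 X100.9470 Y37.5260
M3 S984
G01 X69.3626 Y34.0671 F935
G01 X65.3921 Y12.2204
G01 X90.4521 Y37.6537
G01 X18.0075 Y63.4289
G01 X28.3424 Y28.7653
M5
G00 X38.9433 Y58.9111
M3 S148
G01 X49.9137 Y55.0716 F2838
G01 X57.6760 Y52.5885
G01 X62.2302 Y51.4617
G01 X63.5762 Y51.6913
G01 X61.7141 Y53.2772
G01 X56.6439 Y56.2195
M5
G00 X101.4856 Y35.4496
M3 S478
G01 X111.8589 Y27.9467 F2336
G01 X116.7592 Y23.6007
G01 X116.9481 Y21.5204
G01 X113.1870 Y20.8145
G01 X106.2375 Y20.5915
G01 X96.8612 Y19.9601
M5
G00 X0.0000 Y0.0000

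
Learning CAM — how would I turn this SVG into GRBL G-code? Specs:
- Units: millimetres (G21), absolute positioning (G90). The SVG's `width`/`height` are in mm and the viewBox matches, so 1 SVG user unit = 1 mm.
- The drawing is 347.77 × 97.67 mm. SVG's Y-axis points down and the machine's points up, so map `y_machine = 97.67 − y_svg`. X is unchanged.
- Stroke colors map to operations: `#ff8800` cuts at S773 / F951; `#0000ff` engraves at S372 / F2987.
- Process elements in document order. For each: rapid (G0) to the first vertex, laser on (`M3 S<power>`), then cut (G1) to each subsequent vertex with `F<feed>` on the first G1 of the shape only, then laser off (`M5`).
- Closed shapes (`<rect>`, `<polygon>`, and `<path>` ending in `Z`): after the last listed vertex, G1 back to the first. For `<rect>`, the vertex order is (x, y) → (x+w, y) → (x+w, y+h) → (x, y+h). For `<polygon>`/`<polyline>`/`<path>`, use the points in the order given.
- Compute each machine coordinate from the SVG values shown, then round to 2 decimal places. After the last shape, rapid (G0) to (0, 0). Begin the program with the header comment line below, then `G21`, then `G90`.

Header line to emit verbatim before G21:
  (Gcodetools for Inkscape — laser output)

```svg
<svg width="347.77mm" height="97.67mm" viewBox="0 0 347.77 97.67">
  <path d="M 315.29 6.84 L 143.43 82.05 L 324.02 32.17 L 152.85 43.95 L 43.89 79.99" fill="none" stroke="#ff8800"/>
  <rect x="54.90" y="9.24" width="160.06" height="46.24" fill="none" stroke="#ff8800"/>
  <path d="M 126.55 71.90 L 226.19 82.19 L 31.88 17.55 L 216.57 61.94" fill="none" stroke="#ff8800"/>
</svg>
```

viewBox `0 0 347.77 97.67` with mm width/height → 1 unit = 1 mm. Flip: y_m = 97.67 − y_svg.

**Shape 1** — `<path>` open polyline, stroke `#ff8800` → cut (S773, F951). Machine vertices: (315.29,90.83) → (143.43,15.62) → (324.02,65.50) → (152.85,53.72) → (43.89,17.68). Open path.

**Shape 2** — `<rect>` rectangle, stroke `#ff8800` → cut (S773, F951). Machine vertices: (54.90,88.43) → (214.96,88.43) → (214.96,42.19) → (54.90,42.19) → (54.90,88.43). Closed: final G1 returns to the first vertex.

**Shape 3** — `<path>` open polyline, stroke `#ff8800` → cut (S773, F951). Machine vertices: (126.55,25.77) → (226.19,15.48) → (31.88,80.12) → (216.57,35.73). Open path.

(Gcodetools for Inkscape — laser output)
G21
G90
G0 X315.29 Y90.83
M3 S773
G1 X143.43 Y15.62 F951
G1 X324.02 Y65.50
G1 X152.85 Y53.72
G1 X43.89 Y17.68
M5
G0 X54.90 Y88.43
M3 S773
G1 X214.96 Y88.43 F951
G1 X214.96 Y42.19
G1 X54.90 Y42.19
G1 X54.90 Y88.43
M5
G0 X126.55 Y25.77
M3 S773
G1 X226.19 Y15.48 F951
G1 X31.88 Y80.12
G1 X216.57 Y35.73
M5
G0 X0.00 Y0.00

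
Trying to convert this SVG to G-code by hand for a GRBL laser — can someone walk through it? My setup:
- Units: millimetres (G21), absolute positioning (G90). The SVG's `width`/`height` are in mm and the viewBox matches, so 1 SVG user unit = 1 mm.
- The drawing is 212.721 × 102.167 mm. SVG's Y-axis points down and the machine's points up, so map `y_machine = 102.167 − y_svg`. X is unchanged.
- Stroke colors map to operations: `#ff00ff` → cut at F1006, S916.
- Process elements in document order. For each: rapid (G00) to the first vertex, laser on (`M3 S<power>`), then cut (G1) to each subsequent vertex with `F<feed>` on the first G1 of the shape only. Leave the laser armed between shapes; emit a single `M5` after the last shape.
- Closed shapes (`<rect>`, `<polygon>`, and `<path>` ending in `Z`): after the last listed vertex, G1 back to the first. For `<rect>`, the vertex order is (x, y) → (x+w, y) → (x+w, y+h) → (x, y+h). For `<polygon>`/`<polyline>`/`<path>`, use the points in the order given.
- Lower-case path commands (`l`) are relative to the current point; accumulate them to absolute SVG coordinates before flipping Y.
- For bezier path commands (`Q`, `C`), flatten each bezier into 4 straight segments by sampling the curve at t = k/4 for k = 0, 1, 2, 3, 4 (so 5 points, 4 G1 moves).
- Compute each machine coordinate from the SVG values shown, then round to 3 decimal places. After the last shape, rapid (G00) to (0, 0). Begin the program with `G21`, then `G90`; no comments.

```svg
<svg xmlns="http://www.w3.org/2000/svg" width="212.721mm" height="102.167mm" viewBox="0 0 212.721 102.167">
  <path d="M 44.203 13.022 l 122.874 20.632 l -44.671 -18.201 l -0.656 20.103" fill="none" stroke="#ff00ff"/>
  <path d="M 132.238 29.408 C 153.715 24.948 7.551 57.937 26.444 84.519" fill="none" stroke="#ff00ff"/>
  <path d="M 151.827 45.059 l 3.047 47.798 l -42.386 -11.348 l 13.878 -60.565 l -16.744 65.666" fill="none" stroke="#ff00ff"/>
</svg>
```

viewBox `0 0 212.721 102.167` with mm width/height → 1 unit = 1 mm. Flip: y_m = 102.167 − y_svg.

**Shape 1** — `<path>` open polyline, stroke `#ff00ff` → cut (S916, F1006). Machine vertices: (44.203,89.145) → (167.077,68.513) → (122.406,86.714) → (121.750,66.611). Open path.

**Shape 2** — `<path>` cubic bezier, stroke `#ff00ff` → cut (S916, F1006). Control points (SVG): P0=(132.238,29.408), P1=(153.715,24.948), P2=(7.551,57.937), P3=(26.444,84.519); sampled at t=k/4. Machine vertices: (132.238,72.759) → (122.111,69.768) → (80.310,56.844) → (38.024,38.101) → (26.444,17.648). Open path.

**Shape 3** — `<path>` open polyline, stroke `#ff00ff` → cut (S916, F1006). Machine vertices: (151.827,57.108) → (154.874,9.310) → (112.488,20.658) → (126.366,81.223) → (109.622,15.557). Open path.

G21
G90
G00 X44.203 Y89.145
M3 S916
G1 X167.077 Y68.513 F1006
G1 X122.406 Y86.714
G1 X121.750 Y66.611
G00 X132.238 Y72.759
M3 S916
G1 X122.111 Y69.768 F1006
G1 X80.310 Y56.844
G1 X38.024 Y38.101
G1 X26.444 Y17.648
G00 X151.827 Y57.108
M3 S916
G1 X154.874 Y9.310 F1006
G1 X112.488 Y20.658
G1 X126.366 Y81.223
G1 X109.622 Y15.557
M5
G00 X0.000 Y0.000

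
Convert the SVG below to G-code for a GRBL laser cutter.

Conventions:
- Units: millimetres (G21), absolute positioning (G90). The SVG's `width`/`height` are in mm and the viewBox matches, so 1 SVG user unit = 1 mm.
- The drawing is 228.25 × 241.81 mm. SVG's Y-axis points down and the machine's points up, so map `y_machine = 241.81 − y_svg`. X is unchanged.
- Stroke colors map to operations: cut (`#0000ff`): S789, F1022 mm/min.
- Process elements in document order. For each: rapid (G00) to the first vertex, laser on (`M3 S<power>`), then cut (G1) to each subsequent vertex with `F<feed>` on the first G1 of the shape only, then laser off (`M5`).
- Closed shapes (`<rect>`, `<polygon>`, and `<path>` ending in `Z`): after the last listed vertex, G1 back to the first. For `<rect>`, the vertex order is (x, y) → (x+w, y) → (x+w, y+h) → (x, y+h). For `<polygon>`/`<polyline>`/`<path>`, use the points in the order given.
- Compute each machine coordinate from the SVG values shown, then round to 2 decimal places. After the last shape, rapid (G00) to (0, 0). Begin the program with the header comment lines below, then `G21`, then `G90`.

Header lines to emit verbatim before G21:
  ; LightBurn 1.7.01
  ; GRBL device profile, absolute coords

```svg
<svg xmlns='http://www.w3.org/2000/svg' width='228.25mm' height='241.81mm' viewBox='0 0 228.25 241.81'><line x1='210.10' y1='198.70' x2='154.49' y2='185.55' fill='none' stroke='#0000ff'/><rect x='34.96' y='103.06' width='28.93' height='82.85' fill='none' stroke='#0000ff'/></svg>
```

Since the viewBox matches the mm dimensions, user units are millimetres directly. The only transform is the Y-flip y_m = 241.81 − y_svg.

Shape 1 is a line segment drawn with `<line>`. Its stroke #0000ff means cut at S789, F1022. After flipping Y the toolpath is (210.10,43.11) → (154.49,56.26).

Shape 2 is a rectangle drawn with `<rect>`. Its stroke #0000ff means cut at S789, F1022. After flipping Y the toolpath is (34.96,138.75) → (63.89,138.75) → (63.89,55.90) → (34.96,55.90) → (34.96,138.75), returning to the start.

; LightBurn 1.7.01
; GRBL device profile, absolute coords
G21
G90
G00 X210.10 Y43.11
M3 S789
G1 X154.49 Y56.26 F1022
M5
G00 X34.96 Y138.75
M3 S789
G1 X63.89 Y138.75 F1022
G1 X63.89 Y55.90
G1 X34.96 Y55.90
G1 X34.96 Y138.75
M5
G00 X0.00 Y0.00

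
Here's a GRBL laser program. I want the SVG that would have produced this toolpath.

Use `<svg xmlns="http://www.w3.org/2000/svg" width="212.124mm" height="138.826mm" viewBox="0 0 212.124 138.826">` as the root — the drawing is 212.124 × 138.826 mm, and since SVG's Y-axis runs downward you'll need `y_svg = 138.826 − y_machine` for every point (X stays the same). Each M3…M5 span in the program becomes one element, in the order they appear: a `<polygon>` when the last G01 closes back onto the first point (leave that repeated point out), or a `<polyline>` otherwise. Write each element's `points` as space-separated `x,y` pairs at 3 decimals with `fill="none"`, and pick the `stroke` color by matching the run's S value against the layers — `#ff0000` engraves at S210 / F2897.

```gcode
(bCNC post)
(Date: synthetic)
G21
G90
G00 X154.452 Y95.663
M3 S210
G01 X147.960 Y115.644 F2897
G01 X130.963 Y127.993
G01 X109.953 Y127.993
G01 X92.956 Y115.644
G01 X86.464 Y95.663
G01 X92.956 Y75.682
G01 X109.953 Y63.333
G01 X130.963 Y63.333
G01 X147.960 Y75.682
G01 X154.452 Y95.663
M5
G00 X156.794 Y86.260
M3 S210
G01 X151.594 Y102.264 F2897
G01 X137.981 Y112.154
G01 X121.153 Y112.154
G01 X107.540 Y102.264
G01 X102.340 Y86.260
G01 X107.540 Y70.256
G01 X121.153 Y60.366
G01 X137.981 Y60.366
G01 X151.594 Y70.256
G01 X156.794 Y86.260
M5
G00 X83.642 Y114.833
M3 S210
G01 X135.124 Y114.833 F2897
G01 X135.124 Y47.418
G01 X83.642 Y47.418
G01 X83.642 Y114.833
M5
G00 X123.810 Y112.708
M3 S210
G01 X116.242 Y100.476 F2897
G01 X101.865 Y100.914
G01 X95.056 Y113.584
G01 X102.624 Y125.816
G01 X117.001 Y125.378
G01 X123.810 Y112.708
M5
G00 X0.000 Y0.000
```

<svg xmlns="http://www.w3.org/2000/svg" width="212.124mm" height="138.826mm" viewBox="0 0 212.124 138.826">
  <polygon points="154.452,43.163 147.960,23.182 130.963,10.833 109.953,10.833 92.956,23.182 86.464,43.163 92.956,63.144 109.953,75.493 130.963,75.493 147.960,63.144" fill="none" stroke="#ff0000"/>
  <polygon points="156.794,52.566 151.594,36.562 137.981,26.672 121.153,26.672 107.540,36.562 102.340,52.566 107.540,68.570 121.153,78.460 137.981,78.460 151.594,68.570" fill="none" stroke="#ff0000"/>
  <polygon points="83.642,23.993 135.124,23.993 135.124,91.408 83.642,91.408" fill="none" stroke="#ff0000"/>
  <polygon points="123.810,26.118 116.242,38.350 101.865,37.912 95.056,25.242 102.624,13.010 117.001,13.448" fill="none" stroke="#ff0000"/>
</svg>

Machine Y-up, SVG Y-down with viewBox height 138.826, so y_svg = 138.826 − y_machine; X carries over. Every run uses S210, so all elements get stroke `#ff0000` (engrave).

Run 1: The run returns to its start, so emit a `<polygon>` with points (Y-flipped): 154.452,43.163 147.960,23.182 130.963,10.833 109.953,10.833 92.956,23.182 86.464,43.163 92.956,63.144 109.953,75.493 130.963,75.493 147.960,63.144.

Run 2: The run returns to its start, so emit a `<polygon>` with points (Y-flipped): 156.794,52.566 151.594,36.562 137.981,26.672 121.153,26.672 107.540,36.562 102.340,52.566 107.540,68.570 121.153,78.460 137.981,78.460 151.594,68.570.

Run 3: The run returns to its start, so emit a `<polygon>` with points (Y-flipped): 83.642,23.993 135.124,23.993 135.124,91.408 83.642,91.408.

Run 4: The run returns to its start, so emit a `<polygon>` with points (Y-flipped): 123.810,26.118 116.242,38.350 101.865,37.912 95.056,25.242 102.624,13.010 117.001,13.448.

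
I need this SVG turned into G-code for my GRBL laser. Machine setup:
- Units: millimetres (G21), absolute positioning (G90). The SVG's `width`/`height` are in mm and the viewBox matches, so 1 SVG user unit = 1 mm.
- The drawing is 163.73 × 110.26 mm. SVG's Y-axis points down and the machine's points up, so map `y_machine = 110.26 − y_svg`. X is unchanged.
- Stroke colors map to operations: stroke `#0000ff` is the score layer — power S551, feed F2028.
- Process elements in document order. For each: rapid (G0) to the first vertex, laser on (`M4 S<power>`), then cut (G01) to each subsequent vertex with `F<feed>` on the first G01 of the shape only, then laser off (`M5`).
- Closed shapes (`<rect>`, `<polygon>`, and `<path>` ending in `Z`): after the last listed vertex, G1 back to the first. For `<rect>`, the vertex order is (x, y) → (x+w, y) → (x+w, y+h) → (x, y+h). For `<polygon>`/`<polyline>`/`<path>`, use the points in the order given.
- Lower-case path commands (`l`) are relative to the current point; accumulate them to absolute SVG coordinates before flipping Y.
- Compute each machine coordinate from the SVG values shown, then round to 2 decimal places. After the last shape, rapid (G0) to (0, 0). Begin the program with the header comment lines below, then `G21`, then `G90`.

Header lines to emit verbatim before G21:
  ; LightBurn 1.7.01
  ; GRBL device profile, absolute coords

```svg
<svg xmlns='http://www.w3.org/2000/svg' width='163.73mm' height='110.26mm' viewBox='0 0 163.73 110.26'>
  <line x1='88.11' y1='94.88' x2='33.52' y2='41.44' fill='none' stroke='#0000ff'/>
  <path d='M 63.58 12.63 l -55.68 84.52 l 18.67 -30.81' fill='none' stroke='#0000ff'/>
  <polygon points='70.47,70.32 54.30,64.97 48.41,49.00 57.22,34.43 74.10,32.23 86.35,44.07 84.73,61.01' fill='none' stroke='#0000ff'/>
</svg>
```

Since the viewBox matches the mm dimensions, user units are millimetres directly. The only transform is the Y-flip y_m = 110.26 − y_svg.

Shape 1 is a line segment drawn with `<line>`. Its stroke #0000ff means score at S551, F2028. After flipping Y the toolpath is (88.11,15.38) → (33.52,68.82).

Shape 2 is a open polyline drawn with `<path>`. Its stroke #0000ff means score at S551, F2028. After flipping Y the toolpath is (63.58,97.63) → (7.90,13.11) → (26.57,43.92).

Shape 3 is a regular polygon drawn with `<polygon>`. Its stroke #0000ff means score at S551, F2028. After flipping Y the toolpath is (70.47,39.94) → (54.30,45.29) → (48.41,61.26) → (57.22,75.83) → (74.10,78.03) → (86.35,66.19) → (84.73,49.25) → (70.47,39.94), returning to the start.

; LightBurn 1.7.01
; GRBL device profile, absolute coords
G21
G90
G0 X88.11 Y15.38
M4 S551
G01 X33.52 Y68.82 F2028
M5
G0 X63.58 Y97.63
M4 S551
G01 X7.90 Y13.11 F2028
G01 X26.57 Y43.92
M5
G0 X70.47 Y39.94
M4 S551
G01 X54.30 Y45.29 F2028
G01 X48.41 Y61.26
G01 X57.22 Y75.83
G01 X74.10 Y78.03
G01 X86.35 Y66.19
G01 X84.73 Y49.25
G01 X70.47 Y39.94
M5
G0 X0.00 Y0.00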